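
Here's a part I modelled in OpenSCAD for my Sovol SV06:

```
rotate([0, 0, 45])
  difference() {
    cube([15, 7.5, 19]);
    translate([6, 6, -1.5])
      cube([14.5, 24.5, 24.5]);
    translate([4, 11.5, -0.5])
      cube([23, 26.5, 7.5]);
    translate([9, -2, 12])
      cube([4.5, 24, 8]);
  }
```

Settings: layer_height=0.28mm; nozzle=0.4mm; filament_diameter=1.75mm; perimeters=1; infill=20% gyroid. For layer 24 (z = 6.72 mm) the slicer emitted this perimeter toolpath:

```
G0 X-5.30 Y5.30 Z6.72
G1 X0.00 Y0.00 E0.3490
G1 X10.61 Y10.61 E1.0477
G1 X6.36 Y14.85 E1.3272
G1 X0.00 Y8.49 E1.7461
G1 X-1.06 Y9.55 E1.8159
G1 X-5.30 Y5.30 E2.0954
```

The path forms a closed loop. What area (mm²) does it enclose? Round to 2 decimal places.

Apply the shoelace formula to the sequence of (X, Y) vertices; enclosed area = 99.04 mm².

99.04 mm²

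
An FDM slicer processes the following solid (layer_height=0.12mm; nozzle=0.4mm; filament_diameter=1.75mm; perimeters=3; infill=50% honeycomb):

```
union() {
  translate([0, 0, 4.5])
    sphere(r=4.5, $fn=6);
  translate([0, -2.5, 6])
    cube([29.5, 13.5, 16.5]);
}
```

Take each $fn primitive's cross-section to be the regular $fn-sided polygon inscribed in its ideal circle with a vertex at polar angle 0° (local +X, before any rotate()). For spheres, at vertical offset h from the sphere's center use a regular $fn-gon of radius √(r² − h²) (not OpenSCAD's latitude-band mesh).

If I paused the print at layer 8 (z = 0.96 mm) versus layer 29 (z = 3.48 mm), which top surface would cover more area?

layer 29 (z = 3.48 mm)

Layer 8 (z = 0.96): the r=4.5 sphere contributes a regular 6-gon of circumradius √(4.5²−3.54²) = 2.778 (area = (6/2)·2.778²·sin(360°/6) = 20.05 mm²); the cube at (0, -2.5) does not reach this height (z outside [6, 22.5]); Merging all regions: only the r=4.5 sphere is present, so the union is just that shape — area = 20.05 mm². So its area = 20.05 mm². Layer 29 (z = 3.48): the r=4.5 sphere contributes a regular 6-gon of circumradius √(4.5²−1.02²) = 4.383 (area = (6/2)·4.383²·sin(360°/6) = 49.91 mm²); the cube at (0, -2.5) is not intersected at this z (z outside [6, 22.5]); Combining (union): only the r=4.5 sphere is present, so the union is just that shape — area = 49.91 mm². So its area = 49.91 mm². Layer 29 is larger (49.91 vs 20.05 mm²).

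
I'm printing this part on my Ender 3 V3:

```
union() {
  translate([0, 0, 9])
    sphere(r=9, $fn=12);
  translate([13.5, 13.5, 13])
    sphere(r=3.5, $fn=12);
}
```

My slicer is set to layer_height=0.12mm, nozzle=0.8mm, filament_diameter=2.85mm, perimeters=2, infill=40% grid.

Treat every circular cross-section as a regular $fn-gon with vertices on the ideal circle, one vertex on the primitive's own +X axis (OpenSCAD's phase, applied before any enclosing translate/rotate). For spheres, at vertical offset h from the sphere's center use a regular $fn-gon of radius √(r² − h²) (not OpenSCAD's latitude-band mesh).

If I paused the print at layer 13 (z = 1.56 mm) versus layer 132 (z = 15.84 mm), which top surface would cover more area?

layer 132 (z = 15.84 mm)

Layer 13 (z = 1.56): the r=9 sphere slices to a regular 12-gon of circumradius 5.064 (√(r²−h²) with h=7.44 from center) (area = (12/2)·5.064²·sin(360°/12) = 76.94 mm²); the sphere at (13.5, 13.5) is absent (|z−center|=11.440 > r=3.5); Merging all regions: only the r=9 sphere is present, so the union is just that shape — area = 76.94 mm². So its area = 76.94 mm². Layer 132 (z = 15.84): the r=9 sphere contributes a regular 12-gon of circumradius √(9²−6.84²) = 5.849 (area = (12/2)·5.849²·sin(360°/12) = 102.64 mm²); the r=3.5 sphere at (13.5, 13.5) slices to a regular 12-gon of circumradius 2.046 (√(r²−h²) with h=2.84 from center) (area = (12/2)·2.046²·sin(360°/12) = 12.55 mm²); Combining (union): the 2 present regions are separate (no shared area or edge), so areas and boundary lengths simply add and each stays a separate island — area = 115.20 mm². So its area = 115.20 mm². Layer 132 is larger (115.20 vs 76.94 mm²).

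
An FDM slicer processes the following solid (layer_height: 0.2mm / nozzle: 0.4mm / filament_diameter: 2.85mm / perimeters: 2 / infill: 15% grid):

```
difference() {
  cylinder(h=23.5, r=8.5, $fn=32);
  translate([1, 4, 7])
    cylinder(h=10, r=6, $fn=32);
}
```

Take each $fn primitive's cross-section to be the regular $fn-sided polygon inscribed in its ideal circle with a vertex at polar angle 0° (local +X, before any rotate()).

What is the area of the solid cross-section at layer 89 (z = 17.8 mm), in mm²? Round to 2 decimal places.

At z = 17.8 mm: the r=8.5 cylinder gives a regular 32-gon of circumradius 8.5 (constant along its height) (area = (32/2)·8.500²·sin(360°/32) = 225.52 mm²); the cylinder at (1, 4) does not reach this height (z outside [7, 17]); After the difference (first − rest): none of the subtracted shapes is present at this height, so the r=8.5 cylinder is unchanged — area = 225.52 mm². Overall, the cross-section is a single solid region. Net area = 225.52 mm².

225.52 mm²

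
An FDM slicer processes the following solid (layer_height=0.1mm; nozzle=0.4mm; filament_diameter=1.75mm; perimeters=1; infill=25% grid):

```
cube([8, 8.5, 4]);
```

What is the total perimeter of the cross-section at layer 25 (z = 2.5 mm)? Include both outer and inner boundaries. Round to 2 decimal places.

33.00 mm

At z = 2.5 mm: the cube (footprint 8×8.5) is included at this height (perimeter 33.00 mm). Overall, the cross-section is a single solid region. Total boundary length (outer) = 33.00 mm.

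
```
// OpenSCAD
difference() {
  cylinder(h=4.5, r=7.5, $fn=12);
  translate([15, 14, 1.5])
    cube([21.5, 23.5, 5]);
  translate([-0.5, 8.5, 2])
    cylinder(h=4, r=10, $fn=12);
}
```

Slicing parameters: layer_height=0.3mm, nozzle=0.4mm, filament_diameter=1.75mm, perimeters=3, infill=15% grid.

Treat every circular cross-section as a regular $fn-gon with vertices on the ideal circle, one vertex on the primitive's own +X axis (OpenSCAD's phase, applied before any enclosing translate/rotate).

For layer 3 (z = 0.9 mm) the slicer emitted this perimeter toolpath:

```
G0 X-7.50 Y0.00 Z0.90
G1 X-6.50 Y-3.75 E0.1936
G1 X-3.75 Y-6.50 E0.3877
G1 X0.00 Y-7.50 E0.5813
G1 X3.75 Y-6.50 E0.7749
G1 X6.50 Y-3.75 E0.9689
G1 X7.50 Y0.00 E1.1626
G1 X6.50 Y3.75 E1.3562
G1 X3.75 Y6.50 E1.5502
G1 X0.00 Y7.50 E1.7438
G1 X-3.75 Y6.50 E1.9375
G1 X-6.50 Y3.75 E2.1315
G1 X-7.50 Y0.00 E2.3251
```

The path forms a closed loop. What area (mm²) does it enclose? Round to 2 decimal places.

Apply the shoelace formula to the sequence of (X, Y) vertices; enclosed area = 168.88 mm².

168.88 mm²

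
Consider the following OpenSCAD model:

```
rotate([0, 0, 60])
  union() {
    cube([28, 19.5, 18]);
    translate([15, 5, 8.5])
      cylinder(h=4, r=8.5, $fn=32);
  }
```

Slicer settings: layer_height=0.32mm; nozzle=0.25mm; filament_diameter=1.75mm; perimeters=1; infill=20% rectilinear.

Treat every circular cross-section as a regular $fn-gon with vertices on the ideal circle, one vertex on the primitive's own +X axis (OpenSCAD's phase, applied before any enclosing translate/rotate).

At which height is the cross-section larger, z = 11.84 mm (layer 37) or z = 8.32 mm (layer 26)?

Layer 37 (z = 11.84): the cube is present — its section is the full 28×19.5 rectangle (area 546.00 mm²); the cylinder at (15, 5): section is a regular 32-gon, circumradius r=8.5 (area = (32/2)·8.500²·sin(360°/32) = 225.52 mm²); Combining (union): the regions partially overlap — summed areas 771.52 mm² minus the doubly-counted overlap 192.28 mm² gives 579.24 mm² — area = 579.24 mm²; (whole slice rotated 60° about Z — lengths, areas and connectivity unchanged). So its area = 579.24 mm². Layer 26 (z = 8.32): the cube (footprint 28×19.5) is included at this height (area 546.00 mm²); the cylinder at (15, 5) does not reach this height (z outside [8.5, 12.5]); Combining (union): only the 28×19.5 cube is present, so the union is just that shape — area = 546.00 mm²; (rotated 60° about Z; rotation is an isometry so areas/perimeters/island counts are preserved). So its area = 546.00 mm². Layer 37 is larger (579.24 vs 546.00 mm²).

layer 37 (z = 11.84 mm)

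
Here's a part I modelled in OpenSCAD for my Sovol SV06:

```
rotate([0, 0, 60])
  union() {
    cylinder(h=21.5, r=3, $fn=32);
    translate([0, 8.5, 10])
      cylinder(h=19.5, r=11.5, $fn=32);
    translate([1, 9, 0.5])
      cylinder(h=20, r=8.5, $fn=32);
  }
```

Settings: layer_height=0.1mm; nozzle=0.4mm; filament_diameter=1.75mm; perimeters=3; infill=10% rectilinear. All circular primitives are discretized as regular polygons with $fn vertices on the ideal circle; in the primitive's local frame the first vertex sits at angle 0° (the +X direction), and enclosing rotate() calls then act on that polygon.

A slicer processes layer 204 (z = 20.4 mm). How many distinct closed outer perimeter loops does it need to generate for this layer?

At z = 20.4 mm: the cylinder: section is a regular 32-gon, circumradius r=3; the r=11.5 cylinder at (0, 8.5) contributes a regular 32-gon of circumradius 11.5; the r=8.5 cylinder at (1, 9) gives a regular 32-gon of circumradius 8.5 (constant along its height); Combining (union): the regions partially overlap (shared area 253.62 mm²), so overlapping operands fuse into one piece — 1 connected region; (whole slice rotated 60° about Z — lengths, areas and connectivity unchanged). The result has 1 disconnected region.

1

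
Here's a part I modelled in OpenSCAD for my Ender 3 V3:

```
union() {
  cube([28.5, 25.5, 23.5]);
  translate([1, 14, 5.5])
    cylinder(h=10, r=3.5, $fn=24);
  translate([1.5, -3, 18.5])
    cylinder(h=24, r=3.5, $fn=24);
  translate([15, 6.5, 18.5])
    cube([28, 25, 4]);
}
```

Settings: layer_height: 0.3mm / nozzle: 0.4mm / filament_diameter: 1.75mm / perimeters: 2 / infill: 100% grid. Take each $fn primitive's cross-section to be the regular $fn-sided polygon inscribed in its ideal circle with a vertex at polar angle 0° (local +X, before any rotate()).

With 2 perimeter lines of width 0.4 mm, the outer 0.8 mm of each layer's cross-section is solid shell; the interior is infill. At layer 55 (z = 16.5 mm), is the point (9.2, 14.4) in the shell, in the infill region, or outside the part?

At z = 16.5 mm: the 28.5×25.5 cube contributes its full rectangle; the cylinder at (1, 14) is absent (z outside [5.5, 15.5]); the cylinder at (1.5, -3) is not intersected at this z (z outside [18.5, 42.5]); the cube at (15, 6.5) is not intersected at this z (z outside [18.5, 22.5]); Taking the union: only the 28.5×25.5 cube is present, so the union is just that shape — 1 connected region. Overall, the cross-section is a single solid region. The nearest boundary edge runs (0.00, 25.50)→(0.00, 0.00); distance from the point to it = 9.20 mm. The point is inside the cross-section and 9.20 mm from the nearest boundary — more than the 0.8 mm shell width (2 × 0.4), so it's in the infill interior.

infill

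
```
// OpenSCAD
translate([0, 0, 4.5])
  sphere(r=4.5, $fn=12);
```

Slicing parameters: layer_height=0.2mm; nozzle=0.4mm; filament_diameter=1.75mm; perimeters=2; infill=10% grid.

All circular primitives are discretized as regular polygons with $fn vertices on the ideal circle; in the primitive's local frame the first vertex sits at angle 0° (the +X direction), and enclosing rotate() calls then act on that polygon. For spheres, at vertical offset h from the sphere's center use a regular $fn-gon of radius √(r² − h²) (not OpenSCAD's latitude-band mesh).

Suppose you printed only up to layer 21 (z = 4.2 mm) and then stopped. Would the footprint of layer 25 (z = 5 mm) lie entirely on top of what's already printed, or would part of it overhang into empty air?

entirely on top

Compare the two slices. At z = 4.2: the r=4.5 sphere contributes a regular 12-gon of circumradius √(4.5²−0.3²) = 4.490 (area = (12/2)·4.490²·sin(360°/12) = 60.48 mm²). At z = 5: the r=4.5 sphere slices to a regular 12-gon of circumradius 4.472 (√(r²−h²) with h=0.5 from center) (area = (12/2)·4.472²·sin(360°/12) = 60.00 mm²). Checking containment: the cross-section at z = 5 is a subset of the cross-section at z = 4.2.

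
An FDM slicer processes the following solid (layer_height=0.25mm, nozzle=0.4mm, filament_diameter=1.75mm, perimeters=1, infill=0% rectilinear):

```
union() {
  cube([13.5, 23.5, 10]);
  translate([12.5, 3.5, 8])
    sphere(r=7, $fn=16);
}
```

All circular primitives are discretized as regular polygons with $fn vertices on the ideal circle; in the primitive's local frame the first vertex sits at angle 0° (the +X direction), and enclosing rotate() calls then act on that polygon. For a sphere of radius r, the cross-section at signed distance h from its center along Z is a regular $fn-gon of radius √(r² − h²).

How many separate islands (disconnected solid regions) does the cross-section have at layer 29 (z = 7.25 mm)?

1

At z = 7.25 mm: the cube (footprint 13.5×23.5) is included at this height; the r=7 sphere at (12.5, 3.5) contributes a regular 16-gon of circumradius √(7²−0.75²) = 6.960; Taking the union: the regions partially overlap (shared area 70.41 mm²), so overlapping operands fuse into one piece — 1 connected region. Overall, the cross-section is a single solid region. Island count = 1.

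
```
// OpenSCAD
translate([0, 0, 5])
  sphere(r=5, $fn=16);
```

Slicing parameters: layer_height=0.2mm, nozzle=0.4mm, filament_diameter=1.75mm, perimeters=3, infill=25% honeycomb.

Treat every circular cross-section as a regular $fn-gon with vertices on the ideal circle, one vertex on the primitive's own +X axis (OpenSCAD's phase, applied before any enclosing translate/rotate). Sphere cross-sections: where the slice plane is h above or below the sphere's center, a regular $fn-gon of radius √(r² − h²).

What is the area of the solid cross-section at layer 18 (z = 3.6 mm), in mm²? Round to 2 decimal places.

70.54 mm²

At z = 3.6 mm: the r=5 sphere contributes a regular 16-gon of circumradius √(5²−1.4²) = 4.800 (area = (16/2)·4.800²·sin(360°/16) = 70.54 mm²). Overall, the cross-section is a single solid region. Net area = 70.54 mm².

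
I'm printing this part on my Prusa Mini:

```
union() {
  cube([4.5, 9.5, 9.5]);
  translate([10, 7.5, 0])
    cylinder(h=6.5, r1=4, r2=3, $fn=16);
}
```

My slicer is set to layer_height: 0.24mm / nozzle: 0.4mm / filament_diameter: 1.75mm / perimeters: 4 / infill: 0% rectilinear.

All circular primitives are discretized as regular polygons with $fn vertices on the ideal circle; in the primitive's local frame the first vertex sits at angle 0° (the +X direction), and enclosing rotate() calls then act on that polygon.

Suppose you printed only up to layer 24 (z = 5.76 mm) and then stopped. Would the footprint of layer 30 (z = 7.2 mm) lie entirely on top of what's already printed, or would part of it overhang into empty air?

Compare the two slices. At z = 5.76: the cube (footprint 4.5×9.5) is included at this height (area 42.75 mm²); the cone at (10, 7.5) contributes a regular 16-gon of circumradius 3.114 (interpolated between r1=4 and r2=3 at t=0.886) (area = (16/2)·3.114²·sin(360°/16) = 29.68 mm²); Taking the union: the 2 present regions are separate (no shared area or edge), so areas and boundary lengths simply add and each stays a separate island — area = 72.43 mm². At z = 7.2: the 4.5×9.5 cube contributes its full rectangle (area 42.75 mm²); the cone at (10, 7.5) does not reach this height (z outside [0, 6.5]); Taking the union: only the 4.5×9.5 cube is present, so the union is just that shape — area = 42.75 mm². Checking containment: the cross-section at z = 7.2 is a subset of the cross-section at z = 5.76.

entirely on top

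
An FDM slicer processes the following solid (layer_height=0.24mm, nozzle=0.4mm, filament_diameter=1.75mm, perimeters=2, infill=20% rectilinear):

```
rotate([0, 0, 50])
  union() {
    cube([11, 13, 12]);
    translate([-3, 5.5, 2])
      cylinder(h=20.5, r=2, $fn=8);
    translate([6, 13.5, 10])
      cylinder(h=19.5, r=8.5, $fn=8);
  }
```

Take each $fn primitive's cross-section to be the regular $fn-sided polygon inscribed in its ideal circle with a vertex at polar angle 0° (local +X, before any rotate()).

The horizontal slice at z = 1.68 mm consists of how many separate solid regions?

1

At z = 1.68 mm: the cube (footprint 11×13) is included at this height; the cylinder at (-3, 5.5) is absent (z outside [2, 22.5]); the cylinder at (6, 13.5) does not reach this height (z outside [10, 29.5]); Merging all regions: only the 11×13 cube is present, so the union is just that shape — 1 connected region; (whole slice rotated 50° about Z — lengths, areas and connectivity unchanged). The result has 1 disconnected region.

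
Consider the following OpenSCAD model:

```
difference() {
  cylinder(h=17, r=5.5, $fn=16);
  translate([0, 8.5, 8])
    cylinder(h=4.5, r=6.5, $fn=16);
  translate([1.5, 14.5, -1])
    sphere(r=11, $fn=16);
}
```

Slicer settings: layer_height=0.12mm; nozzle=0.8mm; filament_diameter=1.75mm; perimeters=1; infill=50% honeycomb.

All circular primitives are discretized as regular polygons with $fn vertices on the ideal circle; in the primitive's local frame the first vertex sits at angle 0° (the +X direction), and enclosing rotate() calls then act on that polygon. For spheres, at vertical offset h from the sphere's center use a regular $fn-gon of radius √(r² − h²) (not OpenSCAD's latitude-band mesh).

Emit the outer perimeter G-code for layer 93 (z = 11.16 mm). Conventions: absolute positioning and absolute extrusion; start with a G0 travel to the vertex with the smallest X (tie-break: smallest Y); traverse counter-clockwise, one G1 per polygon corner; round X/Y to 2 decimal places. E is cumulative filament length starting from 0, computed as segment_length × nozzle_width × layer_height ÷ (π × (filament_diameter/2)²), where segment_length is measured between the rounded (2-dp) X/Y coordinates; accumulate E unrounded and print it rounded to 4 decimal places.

G0 X-5.50 Y0.00 Z11.16
G1 X-5.08 Y-2.10 E0.0855
G1 X-3.89 Y-3.89 E0.1713
G1 X-2.10 Y-5.08 E0.2571
G1 X0.00 Y-5.50 E0.3425
G1 X2.10 Y-5.08 E0.4280
G1 X3.89 Y-3.89 E0.5138
G1 X5.08 Y-2.10 E0.5996
G1 X5.50 Y0.00 E0.6851
G1 X5.08 Y2.10 E0.7705
G1 X4.10 Y3.57 E0.8410
G1 X2.49 Y2.49 E0.9184
G1 X0.00 Y2.00 E1.0197
G1 X-2.49 Y2.49 E1.1210
G1 X-4.10 Y3.57 E1.1984
G1 X-5.08 Y2.10 E1.2689
G1 X-5.50 Y0.00 E1.3544

At z = 11.16 mm: the r=5.5 cylinder contributes a regular 16-gon of circumradius 5.5; the r=6.5 cylinder at (0, 8.5) gives a regular 16-gon of circumradius 6.5 (constant along its height); the sphere at (1.5, 14.5) is absent (|z−center|=12.160 > r=11); Subtracting the remaining from the first: starting from the r=5.5 cylinder, the r=6.5 cylinder at (0, 8.5) partially overlaps it — only the 18.89 mm² overlap (of its 129.35 mm²) is removed, clipping the outline — 1 connected region. The outline is a single polygon with 16 vertices. Extrusion per mm of travel: 0.8 × 0.12 / (π × 0.875²) = 0.039912. Accumulating E over each segment gives final E = 1.3544.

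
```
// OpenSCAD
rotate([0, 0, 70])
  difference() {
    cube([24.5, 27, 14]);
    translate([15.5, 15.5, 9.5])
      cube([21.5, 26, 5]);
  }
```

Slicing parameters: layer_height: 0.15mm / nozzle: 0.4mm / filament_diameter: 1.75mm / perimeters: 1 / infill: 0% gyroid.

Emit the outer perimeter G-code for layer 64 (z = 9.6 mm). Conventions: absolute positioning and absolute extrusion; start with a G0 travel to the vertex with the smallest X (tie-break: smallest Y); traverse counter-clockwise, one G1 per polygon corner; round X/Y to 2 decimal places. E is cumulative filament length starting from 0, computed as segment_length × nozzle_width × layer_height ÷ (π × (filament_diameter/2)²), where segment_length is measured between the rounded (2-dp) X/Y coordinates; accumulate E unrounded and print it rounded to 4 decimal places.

At z = 9.6 mm: the cube is present — its section is the full 24.5×27 rectangle; the cube at (15.5, 15.5) (footprint 21.5×26) is included at this height; Subtracting the remaining from the first: starting from the 24.5×27 cube, the 21.5×26 cube at (15.5, 15.5) partially overlaps it — only the 103.50 mm² overlap (of its 559.00 mm²) is removed, clipping the outline — 1 connected region; (rotated 70° about Z; rotation is an isometry so areas/perimeters/island counts are preserved). The outline is a single polygon with 6 vertices. Extrusion per mm of travel: 0.4 × 0.15 / (π × 0.875²) = 0.024945. Accumulating E over each segment gives final E = 2.5692.

G0 X-25.37 Y9.23 Z9.60
G1 X0.00 Y0.00 E0.6734
G1 X8.38 Y23.02 E1.2845
G1 X-6.19 Y28.32 E1.6713
G1 X-9.26 Y19.87 E1.8956
G1 X-20.07 Y23.80 E2.1825
G1 X-25.37 Y9.23 E2.5692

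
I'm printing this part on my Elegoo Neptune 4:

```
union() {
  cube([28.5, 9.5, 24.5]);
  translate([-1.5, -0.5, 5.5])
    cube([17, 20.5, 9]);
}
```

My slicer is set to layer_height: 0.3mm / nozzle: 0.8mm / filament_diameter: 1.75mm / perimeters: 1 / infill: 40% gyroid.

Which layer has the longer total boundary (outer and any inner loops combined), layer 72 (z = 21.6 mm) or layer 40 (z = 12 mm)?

Layer 72 (z = 21.6): the cube is present — its section is the full 28.5×9.5 rectangle (perimeter 76.00 mm); the cube at (-1.5, -0.5) is absent (z outside [5.5, 14.5]); Combining (union): only the 28.5×9.5 cube is present, so the union is just that shape — boundary = 76.00 mm. So its perimeter = 76.00 mm. Layer 40 (z = 12): the 28.5×9.5 cube contributes its full rectangle (perimeter 76.00 mm); the cube at (-1.5, -0.5) (footprint 17×20.5) is included at this height (perimeter 75.00 mm); Combining (union): the regions partially overlap (shared area 147.25 mm²), so the edge portions inside another operand are dropped and the merged outline is re-measured after clipping — boundary = 101.00 mm. So its perimeter = 101.00 mm. Layer 40 is larger (101.00 vs 76.00 mm).

layer 40 (z = 12 mm)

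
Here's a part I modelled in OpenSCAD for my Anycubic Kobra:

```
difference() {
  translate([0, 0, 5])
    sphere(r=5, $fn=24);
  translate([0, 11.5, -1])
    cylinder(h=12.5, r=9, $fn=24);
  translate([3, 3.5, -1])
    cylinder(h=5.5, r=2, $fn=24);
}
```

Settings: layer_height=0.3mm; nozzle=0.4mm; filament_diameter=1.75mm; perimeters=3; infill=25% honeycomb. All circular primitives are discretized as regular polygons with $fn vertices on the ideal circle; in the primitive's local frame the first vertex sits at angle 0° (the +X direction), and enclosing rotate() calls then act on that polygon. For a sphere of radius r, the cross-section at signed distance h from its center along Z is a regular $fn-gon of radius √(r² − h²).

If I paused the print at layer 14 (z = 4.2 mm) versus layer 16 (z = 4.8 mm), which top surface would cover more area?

layer 16 (z = 4.8 mm)

Layer 14 (z = 4.2): the r=5 sphere contributes a regular 24-gon of circumradius √(5²−0.8²) = 4.936 (area = (24/2)·4.936²·sin(360°/24) = 75.66 mm²); the cylinder at (0, 11.5): section is a regular 24-gon, circumradius r=9 (area = (24/2)·9.000²·sin(360°/24) = 251.57 mm²); the r=2 cylinder at (3, 3.5) contributes a regular 24-gon of circumradius 2 (area = (24/2)·2.000²·sin(360°/24) = 12.42 mm²); Taking the first minus the rest: starting from the r=5 sphere (75.66 mm²), the r=9 cylinder at (0, 11.5) partially overlaps it — only the 11.68 mm² overlap (of its 251.57 mm²) is removed, clipping the outline; the r=2 cylinder at (3, 3.5) partially overlaps it — only the 3.57 mm² overlap (of its 12.42 mm²) is removed, clipping the outline — area = 60.40 mm². So its area = 60.40 mm². Layer 16 (z = 4.8): the r=5 sphere slices to a regular 24-gon of circumradius 4.996 (√(r²−h²) with h=0.2 from center) (area = (24/2)·4.996²·sin(360°/24) = 77.52 mm²); the r=9 cylinder at (0, 11.5) gives a regular 24-gon of circumradius 9 (constant along its height) (area = (24/2)·9.000²·sin(360°/24) = 251.57 mm²); the cylinder at (3, 3.5) is not intersected at this z (z outside [-1, 4.5]); Taking the first minus the rest: starting from the r=5 sphere (77.52 mm²), the r=9 cylinder at (0, 11.5) partially overlaps it — only the 12.17 mm² overlap (of its 251.57 mm²) is removed, clipping the outline — area = 65.35 mm². So its area = 65.35 mm². Layer 16 is larger (65.35 vs 60.40 mm²).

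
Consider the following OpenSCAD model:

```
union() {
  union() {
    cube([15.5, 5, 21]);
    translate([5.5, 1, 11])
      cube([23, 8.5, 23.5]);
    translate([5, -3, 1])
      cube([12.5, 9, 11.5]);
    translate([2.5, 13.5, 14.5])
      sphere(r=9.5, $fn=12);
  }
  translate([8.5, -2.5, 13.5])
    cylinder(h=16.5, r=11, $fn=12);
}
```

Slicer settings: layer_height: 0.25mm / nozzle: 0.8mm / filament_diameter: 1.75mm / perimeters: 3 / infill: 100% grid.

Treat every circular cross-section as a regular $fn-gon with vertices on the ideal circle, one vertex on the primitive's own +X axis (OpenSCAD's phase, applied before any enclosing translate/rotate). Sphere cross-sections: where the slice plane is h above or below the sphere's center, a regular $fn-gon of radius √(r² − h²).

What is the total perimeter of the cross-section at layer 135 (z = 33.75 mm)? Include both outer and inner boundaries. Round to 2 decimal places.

At z = 33.75 mm: the cube is absent (z outside [0, 21]); the cube at (5.5, 1) is present — its section is the full 23×8.5 rectangle (perimeter 63.00 mm); the cube at (5, -3) does not reach this height (z outside [1, 12.5]); the sphere at (2.5, 13.5) does not reach this height (|z−center|=19.250 > r=9.5); Combining (union): only the 23×8.5 cube at (5.5, 1) is present, so the union is just that shape — boundary = 63.00 mm; the cylinder at (8.5, -2.5) is not intersected at this z (z outside [13.5, 30]); Combining (union): only that combined region is present, so the union is just that shape — boundary = 63.00 mm. Overall, the cross-section is a single solid region. Total boundary length (outer) = 63.00 mm.

63.00 mm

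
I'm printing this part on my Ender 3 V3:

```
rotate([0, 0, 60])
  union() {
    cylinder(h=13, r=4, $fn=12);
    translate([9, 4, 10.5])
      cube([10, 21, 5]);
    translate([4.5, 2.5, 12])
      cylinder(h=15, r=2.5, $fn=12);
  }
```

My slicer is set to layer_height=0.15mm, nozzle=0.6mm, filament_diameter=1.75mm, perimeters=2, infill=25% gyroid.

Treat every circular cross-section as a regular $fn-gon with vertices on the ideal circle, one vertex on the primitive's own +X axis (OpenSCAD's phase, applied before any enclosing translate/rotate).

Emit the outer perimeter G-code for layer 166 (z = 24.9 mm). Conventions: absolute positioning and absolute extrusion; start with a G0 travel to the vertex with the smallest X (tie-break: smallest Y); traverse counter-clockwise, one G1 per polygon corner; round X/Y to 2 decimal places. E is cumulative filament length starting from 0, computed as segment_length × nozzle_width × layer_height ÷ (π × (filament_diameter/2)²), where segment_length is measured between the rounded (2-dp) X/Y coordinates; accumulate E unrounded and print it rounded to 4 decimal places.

G0 X-2.42 Y5.15 Z24.90
G1 X-2.08 Y3.90 E0.0485
G1 X-1.17 Y2.98 E0.0969
G1 X0.08 Y2.65 E0.1453
G1 X1.33 Y2.98 E0.1936
G1 X2.25 Y3.90 E0.2423
G1 X2.58 Y5.15 E0.2907
G1 X2.25 Y6.40 E0.3391
G1 X1.33 Y7.31 E0.3875
G1 X0.08 Y7.65 E0.4360
G1 X-1.17 Y7.31 E0.4844
G1 X-2.08 Y6.40 E0.5326
G1 X-2.42 Y5.15 E0.5811

At z = 24.9 mm: the cylinder is absent (z outside [0, 13]); the cube at (9, 4) is not intersected at this z (z outside [10.5, 15.5]); the r=2.5 cylinder at (4.5, 2.5) gives a regular 12-gon of circumradius 2.5 (constant along its height); Combining (union): only the r=2.5 cylinder at (4.5, 2.5) is present, so the union is just that shape — 1 connected region; (rotated 60° about Z; rotation is an isometry so areas/perimeters/island counts are preserved). The outline is a single polygon with 12 vertices. Extrusion per mm of travel: 0.6 × 0.15 / (π × 0.875²) = 0.037418. Accumulating E over each segment gives final E = 0.5811.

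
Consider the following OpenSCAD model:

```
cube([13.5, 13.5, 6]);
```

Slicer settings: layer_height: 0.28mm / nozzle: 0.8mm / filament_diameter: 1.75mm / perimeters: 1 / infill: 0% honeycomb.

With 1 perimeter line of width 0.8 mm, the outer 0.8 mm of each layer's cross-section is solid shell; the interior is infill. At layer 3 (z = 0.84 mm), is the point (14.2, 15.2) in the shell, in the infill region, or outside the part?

outside

At z = 0.84 mm: the 13.5×13.5 cube contributes its full rectangle. Overall, the cross-section is a single solid region. The nearest boundary edge runs (13.50, 0.00)→(13.50, 13.50); distance from the point to it = 1.84 mm. The point is not inside any of the regions above, so it lies outside the cross-section (1.84 mm from the nearest boundary).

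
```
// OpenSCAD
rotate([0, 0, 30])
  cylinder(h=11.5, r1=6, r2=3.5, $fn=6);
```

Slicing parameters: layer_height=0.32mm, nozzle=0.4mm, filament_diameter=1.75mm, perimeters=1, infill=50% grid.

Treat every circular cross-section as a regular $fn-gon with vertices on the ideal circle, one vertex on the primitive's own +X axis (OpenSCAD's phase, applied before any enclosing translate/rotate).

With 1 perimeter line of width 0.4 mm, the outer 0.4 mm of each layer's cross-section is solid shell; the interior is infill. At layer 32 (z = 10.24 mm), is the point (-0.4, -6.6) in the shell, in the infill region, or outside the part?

outside

At z = 10.24 mm: the cone: at t=0.890 of its height the radius interpolates to r₁+(r₂−r₁)t = 3.774, giving a regular 6-gon of that circumradius; (rotated 30° about Z; rotation is an isometry so areas/perimeters/island counts are preserved). Overall, the cross-section is a single solid region. Undo the 30° rotation: the query point maps to (-3.646, -5.516) in the un-rotated model frame. The nearest boundary edge runs (-3.77, 0.00)→(-1.89, -3.27); distance from the point to it = 2.85 mm. The point is not inside any of the regions above, so it lies outside the cross-section (2.85 mm from the nearest boundary).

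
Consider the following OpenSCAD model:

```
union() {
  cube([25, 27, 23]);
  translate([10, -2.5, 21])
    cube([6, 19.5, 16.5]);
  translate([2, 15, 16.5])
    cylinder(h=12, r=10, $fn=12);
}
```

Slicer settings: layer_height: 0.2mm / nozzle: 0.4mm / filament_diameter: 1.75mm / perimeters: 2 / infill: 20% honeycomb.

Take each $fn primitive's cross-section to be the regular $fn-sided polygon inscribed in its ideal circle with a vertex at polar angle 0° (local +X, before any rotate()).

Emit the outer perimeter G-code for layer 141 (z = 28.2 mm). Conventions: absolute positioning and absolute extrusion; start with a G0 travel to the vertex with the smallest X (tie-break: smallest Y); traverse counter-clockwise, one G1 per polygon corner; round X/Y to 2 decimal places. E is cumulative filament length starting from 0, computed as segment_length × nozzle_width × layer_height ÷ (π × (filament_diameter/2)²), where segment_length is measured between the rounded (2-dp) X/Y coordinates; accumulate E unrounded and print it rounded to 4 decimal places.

G0 X-8.00 Y15.00 Z28.20
G1 X-6.66 Y10.00 E0.1722
G1 X-3.00 Y6.34 E0.3443
G1 X2.00 Y5.00 E0.5165
G1 X7.00 Y6.34 E0.6887
G1 X10.00 Y9.34 E0.8298
G1 X10.00 Y-2.50 E1.2236
G1 X16.00 Y-2.50 E1.4231
G1 X16.00 Y17.00 E2.0717
G1 X11.46 Y17.00 E2.2227
G1 X10.66 Y20.00 E2.3260
G1 X7.00 Y23.66 E2.4981
G1 X2.00 Y25.00 E2.6703
G1 X-3.00 Y23.66 E2.8425
G1 X-6.66 Y20.00 E3.0146
G1 X-8.00 Y15.00 E3.1868

At z = 28.2 mm: the cube is absent (z outside [0, 23]); the cube at (10, -2.5) (footprint 6×19.5) is included at this height; the r=10 cylinder at (2, 15) contributes a regular 12-gon of circumradius 10; Taking the union: the regions partially overlap (shared area 10.33 mm²), so overlapping operands fuse into one piece — 1 connected region. The outline is a single polygon with 15 vertices. Extrusion per mm of travel: 0.4 × 0.2 / (π × 0.875²) = 0.033260. Accumulating E over each segment gives final E = 3.1868.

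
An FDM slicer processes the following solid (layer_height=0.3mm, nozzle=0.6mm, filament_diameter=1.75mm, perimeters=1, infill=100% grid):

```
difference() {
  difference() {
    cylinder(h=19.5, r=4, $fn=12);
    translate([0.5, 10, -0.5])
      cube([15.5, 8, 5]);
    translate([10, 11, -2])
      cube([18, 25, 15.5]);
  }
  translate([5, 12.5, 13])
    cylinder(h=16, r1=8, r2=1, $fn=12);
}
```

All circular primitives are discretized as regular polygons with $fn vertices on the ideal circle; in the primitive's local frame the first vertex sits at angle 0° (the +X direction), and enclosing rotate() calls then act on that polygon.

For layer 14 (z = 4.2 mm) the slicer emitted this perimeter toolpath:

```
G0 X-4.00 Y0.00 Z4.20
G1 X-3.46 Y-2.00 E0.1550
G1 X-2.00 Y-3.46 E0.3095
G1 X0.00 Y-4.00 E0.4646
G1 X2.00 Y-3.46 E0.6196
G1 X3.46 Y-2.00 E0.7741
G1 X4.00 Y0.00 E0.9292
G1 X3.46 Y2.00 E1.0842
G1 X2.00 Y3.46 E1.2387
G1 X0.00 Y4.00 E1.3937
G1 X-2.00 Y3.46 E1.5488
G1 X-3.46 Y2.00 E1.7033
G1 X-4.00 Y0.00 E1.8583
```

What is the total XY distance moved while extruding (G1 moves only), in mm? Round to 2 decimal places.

24.83 mm

Sum the Euclidean lengths of each G1 segment: total = 24.83 mm.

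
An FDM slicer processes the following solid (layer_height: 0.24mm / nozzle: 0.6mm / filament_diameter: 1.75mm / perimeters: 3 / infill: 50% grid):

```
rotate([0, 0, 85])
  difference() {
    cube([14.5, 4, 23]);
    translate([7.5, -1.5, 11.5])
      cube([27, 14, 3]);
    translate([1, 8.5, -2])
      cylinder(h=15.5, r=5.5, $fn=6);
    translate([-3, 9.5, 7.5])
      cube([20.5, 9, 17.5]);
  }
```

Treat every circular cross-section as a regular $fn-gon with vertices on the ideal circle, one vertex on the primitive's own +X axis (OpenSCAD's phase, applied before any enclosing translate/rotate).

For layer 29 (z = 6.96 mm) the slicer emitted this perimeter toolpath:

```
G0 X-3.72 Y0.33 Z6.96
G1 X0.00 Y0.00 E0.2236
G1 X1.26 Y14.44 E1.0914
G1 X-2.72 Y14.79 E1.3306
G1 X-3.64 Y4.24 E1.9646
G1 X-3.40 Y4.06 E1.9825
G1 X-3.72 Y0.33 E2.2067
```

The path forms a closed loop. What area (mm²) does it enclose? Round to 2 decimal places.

Apply the shoelace formula to the sequence of (X, Y) vertices; enclosed area = 56.92 mm².

56.92 mm²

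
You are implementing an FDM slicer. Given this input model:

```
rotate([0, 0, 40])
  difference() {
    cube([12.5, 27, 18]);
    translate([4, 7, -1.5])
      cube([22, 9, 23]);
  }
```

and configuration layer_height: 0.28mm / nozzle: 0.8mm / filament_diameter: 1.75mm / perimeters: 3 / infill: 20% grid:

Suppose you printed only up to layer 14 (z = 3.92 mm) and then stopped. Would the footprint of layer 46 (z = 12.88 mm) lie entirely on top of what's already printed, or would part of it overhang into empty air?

entirely on top

Compare the two slices. At z = 3.92: the 12.5×27 cube contributes its full rectangle (area 337.50 mm²); the cube at (4, 7) (footprint 22×9) is included at this height (area 198.00 mm²); Subtracting the remaining from the first: starting from the 12.5×27 cube (337.50 mm²), the 22×9 cube at (4, 7) partially overlaps it — only the 76.50 mm² overlap (of its 198.00 mm²) is removed, clipping the outline — area = 261.00 mm²; (whole slice rotated 40° about Z — lengths, areas and connectivity unchanged). At z = 12.88: the cube is present — its section is the full 12.5×27 rectangle (area 337.50 mm²); the cube at (4, 7) is present — its section is the full 22×9 rectangle (area 198.00 mm²); Taking the first minus the rest: starting from the 12.5×27 cube (337.50 mm²), the 22×9 cube at (4, 7) partially overlaps it — only the 76.50 mm² overlap (of its 198.00 mm²) is removed, clipping the outline — area = 261.00 mm²; (whole slice rotated 40° about Z — lengths, areas and connectivity unchanged). Checking containment: the cross-section at z = 12.88 is a subset of the cross-section at z = 3.92.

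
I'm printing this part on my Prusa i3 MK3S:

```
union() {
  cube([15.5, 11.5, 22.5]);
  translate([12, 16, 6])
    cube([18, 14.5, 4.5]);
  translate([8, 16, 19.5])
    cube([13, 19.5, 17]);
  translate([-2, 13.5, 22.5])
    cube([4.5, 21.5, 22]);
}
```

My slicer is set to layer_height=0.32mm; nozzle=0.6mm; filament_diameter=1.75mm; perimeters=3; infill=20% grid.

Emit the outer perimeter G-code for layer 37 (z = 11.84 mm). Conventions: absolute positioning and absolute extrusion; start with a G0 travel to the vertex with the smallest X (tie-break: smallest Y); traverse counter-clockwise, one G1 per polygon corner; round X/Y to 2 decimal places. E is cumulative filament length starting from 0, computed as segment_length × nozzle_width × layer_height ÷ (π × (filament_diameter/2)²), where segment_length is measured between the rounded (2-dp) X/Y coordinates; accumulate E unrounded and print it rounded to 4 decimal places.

G0 X0.00 Y0.00 Z11.84
G1 X15.50 Y0.00 E1.2373
G1 X15.50 Y11.50 E2.1553
G1 X0.00 Y11.50 E3.3925
G1 X0.00 Y0.00 E4.3105

At z = 11.84 mm: the cube (footprint 15.5×11.5) is included at this height; the cube at (12, 16) does not reach this height (z outside [6, 10.5]); the cube at (8, 16) is absent (z outside [19.5, 36.5]); the cube at (-2, 13.5) is not intersected at this z (z outside [22.5, 44.5]); Taking the union: only the 15.5×11.5 cube is present, so the union is just that shape — 1 connected region. The outline is a single polygon with 4 vertices. Extrusion per mm of travel: 0.6 × 0.32 / (π × 0.875²) = 0.079824. Accumulating E over each segment gives final E = 4.3105.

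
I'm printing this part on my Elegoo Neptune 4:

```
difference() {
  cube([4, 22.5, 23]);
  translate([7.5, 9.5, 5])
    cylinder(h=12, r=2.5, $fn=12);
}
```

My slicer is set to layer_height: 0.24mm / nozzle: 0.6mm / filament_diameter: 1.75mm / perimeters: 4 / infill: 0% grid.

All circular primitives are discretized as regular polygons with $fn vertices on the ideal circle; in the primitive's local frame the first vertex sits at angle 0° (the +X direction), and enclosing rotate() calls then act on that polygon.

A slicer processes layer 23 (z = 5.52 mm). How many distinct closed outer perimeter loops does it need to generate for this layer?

At z = 5.52 mm: the cube is present — its section is the full 4×22.5 rectangle; the r=2.5 cylinder at (7.5, 9.5) contributes a regular 12-gon of circumradius 2.5; After the difference (first − rest): starting from the 4×22.5 cube, the r=2.5 cylinder at (7.5, 9.5) misses the remaining region (no effect) — 1 connected region. The result has 1 disconnected region.

1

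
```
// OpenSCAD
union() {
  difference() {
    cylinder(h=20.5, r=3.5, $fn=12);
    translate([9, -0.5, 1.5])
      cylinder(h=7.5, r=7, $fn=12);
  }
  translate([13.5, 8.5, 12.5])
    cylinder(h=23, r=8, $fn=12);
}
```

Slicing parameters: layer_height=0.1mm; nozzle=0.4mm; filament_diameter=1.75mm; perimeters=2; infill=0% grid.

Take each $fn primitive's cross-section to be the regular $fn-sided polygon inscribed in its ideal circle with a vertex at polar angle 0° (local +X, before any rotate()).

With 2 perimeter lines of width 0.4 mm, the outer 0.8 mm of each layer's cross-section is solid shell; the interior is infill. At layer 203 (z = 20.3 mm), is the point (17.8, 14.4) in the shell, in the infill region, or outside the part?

shell

At z = 20.3 mm: the cylinder: section is a regular 12-gon, circumradius r=3.5; the cylinder at (9, -0.5) is not intersected at this z (z outside [1.5, 9]); After the difference (first − rest): none of the subtracted shapes is present at this height, so the r=3.5 cylinder is unchanged — 1 connected region; the r=8 cylinder at (13.5, 8.5) gives a regular 12-gon of circumradius 8 (constant along its height); Combining (union): the 2 present regions are separate (no shared area or edge), so areas and boundary lengths simply add and each stays a separate island — 2 connected regions. Overall, the cross-section has 2 separate islands. The nearest boundary edge runs (17.50, 15.43)→(20.43, 12.50); distance from the point to it = 0.51 mm. (Shell/infill is judged within the island containing the point — the largest one.) The point is inside the cross-section, 0.51 mm from the nearest boundary — within the 0.8 mm shell band (2 × 0.4).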